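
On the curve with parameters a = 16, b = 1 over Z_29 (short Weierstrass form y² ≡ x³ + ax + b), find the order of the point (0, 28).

10

2P: tangent at (0, 28): λ = (3·0² + 16)/(2·28) ≡ 16/27. 27⁻¹ ≡ 14 (mod 29), so λ ≡ 16·14 ≡ 21.
  x = λ² - 0 - 0 = 441 - 0 ≡ 6; y = λ·(0 - 6) - 28 ≡ 20. → (6, 20)
3P: (6, 20) + (0, 28). λ = (28 - 20)/(0 - 6) ≡ 8/23 mod 29. 23⁻¹ ≡ 24 (mod 29), so λ ≡ 18.
  x = λ² - 6 - 0 = 324 - 6 ≡ 28; y = λ·(6 - 28) - 20 ≡ 19. → (28, 19)
4P: (28, 19) + (0, 28). λ = (28 - 19)/(0 - 28) ≡ 9/1 mod 29. 1⁻¹ ≡ 1 (mod 29) since 1·1 = 1 ≡ 1, so λ ≡ 9.
  x = λ² - 28 - 0 = 81 - 28 ≡ 24; y = λ·(28 - 24) - 19 ≡ 17. → (24, 17)
5P: (24, 17) + (0, 28). λ = (28 - 17)/(0 - 24) ≡ 11/5 mod 29. 5⁻¹ ≡ 6 (mod 29) since 5·6 = 30 ≡ 1, so λ ≡ 8.
  x = λ² - 24 - 0 = 64 - 24 ≡ 11; y = λ·(24 - 11) - 17 ≡ 0. → (11, 0)
6P: (11, 0) + (0, 28). λ = (28 - 0)/(0 - 11) ≡ 28/18 mod 29. 18⁻¹ ≡ 21 (mod 29) since 18·21 = 378 ≡ 1, so λ ≡ 8.
  x = λ² - 11 - 0 = 64 - 11 ≡ 24; y = λ·(11 - 24) - 0 ≡ 12. → (24, 12)
7P: (24, 12) + (0, 28). λ = (28 - 12)/(0 - 24) ≡ 16/5 mod 29. 5⁻¹ ≡ 6 (mod 29) since 5·6 = 30 ≡ 1, so λ ≡ 9.
  x = λ² - 24 - 0 = 81 - 24 ≡ 28; y = λ·(24 - 28) - 12 ≡ 10. → (28, 10)
8P: (28, 10) + (0, 28). λ = (28 - 10)/(0 - 28) ≡ 18/1 mod 29. 1⁻¹ ≡ 1 (mod 29) since 1·1 = 1 ≡ 1, so λ ≡ 18.
  x = λ² - 28 - 0 = 324 - 28 ≡ 6; y = λ·(28 - 6) - 10 ≡ 9. → (6, 9)
9P: (6, 9) + (0, 28). λ = (28 - 9)/(0 - 6) ≡ 19/23 mod 29. 23⁻¹ ≡ 24 (mod 29), so λ ≡ 21.
  x = λ² - 6 - 0 = 441 - 6 ≡ 0; y = λ·(6 - 0) - 9 ≡ 1. → (0, 1)
10P: (0, 1) + (0, 28): same x and y₁ ≡ -y₂, so the sum is 𝒪.
10P = 𝒪, so the order is 10.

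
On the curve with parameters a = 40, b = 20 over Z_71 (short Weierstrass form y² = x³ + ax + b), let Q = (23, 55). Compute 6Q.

Double-and-add on 6 = (110)₂. Start with Q = (23, 55) for the leading 1-bit.
double: tangent at (23, 55): λ = (3·23² + 40)/(2·55) ≡ 65/39. 39⁻¹ ≡ 51 (mod 71), so λ ≡ 65·51 ≡ 49.
  x = λ² - 23 - 23 = 2401 - 46 ≡ 12; y = λ·(23 - 12) - 55 ≡ 58. → (12, 58)
add Q: (12, 58) + (23, 55). λ = (55 - 58)/(23 - 12) ≡ 68/11 mod 71. 11⁻¹ ≡ 13 (mod 71), so λ ≡ 32.
  x = λ² - 12 - 23 = 1024 - 35 ≡ 66; y = λ·(12 - 66) - 58 ≡ 60. → (66, 60)
double: tangent at (66, 60): λ = (3·66² + 40)/(2·60) ≡ 44/49. 49⁻¹ ≡ 29 (mod 71) since 49·29 = 1421 ≡ 1, so λ ≡ 44·29 ≡ 69.
  x = λ² - 66 - 66 = 4761 - 132 ≡ 14; y = λ·(66 - 14) - 60 ≡ 49. → (14, 49)

(14, 49)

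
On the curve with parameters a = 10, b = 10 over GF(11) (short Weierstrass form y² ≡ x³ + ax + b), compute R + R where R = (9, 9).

(4, 2)

tangent at (9, 9): λ = (3·9² + 10)/(2·9) ≡ 0/7. 7⁻¹ ≡ 8 (mod 11), so λ ≡ 0·8 ≡ 0.
  x = λ² - 9 - 9 = 0 - 18 ≡ 4; y = λ·(9 - 4) - 9 ≡ 2. → (4, 2)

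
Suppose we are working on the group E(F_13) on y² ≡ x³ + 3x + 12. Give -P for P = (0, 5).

-(0, 5) = (0, -5 mod 13) = (0, 8).

(0, 8)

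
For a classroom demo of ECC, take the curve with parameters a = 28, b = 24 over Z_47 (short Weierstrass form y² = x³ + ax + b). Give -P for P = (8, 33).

-(8, 33) = (8, -33 mod 47) = (8, 14).

(8, 14)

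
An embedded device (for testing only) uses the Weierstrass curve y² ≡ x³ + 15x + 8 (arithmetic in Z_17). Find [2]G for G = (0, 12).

tangent at (0, 12): λ = (3·0² + 15)/(2·12) ≡ 15/7. 7⁻¹ ≡ 5 (mod 17), so λ ≡ 15·5 ≡ 7.
  x = λ² - 0 - 0 = 49 - 0 ≡ 15; y = λ·(0 - 15) - 12 ≡ 2. → (15, 2)

(15, 2)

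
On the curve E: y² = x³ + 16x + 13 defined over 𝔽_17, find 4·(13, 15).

(1, 8)

Write Q = (13, 15).
Repeated addition: build up to 4Q.
2Q: tangent at (13, 15): λ = (3·13² + 16)/(2·15) ≡ 13/13. 13⁻¹ ≡ 4 (mod 17), so λ ≡ 13·4 ≡ 1.
  x = λ² - 13 - 13 = 1 - 26 ≡ 9; y = λ·(13 - 9) - 15 ≡ 6. → (9, 6)
3Q: (9, 6) + (13, 15). λ = (15 - 6)/(13 - 9) ≡ 9/4 mod 17. 4⁻¹ ≡ 13 (mod 17) since 4·13 = 52 ≡ 1, so λ ≡ 15.
  x = λ² - 9 - 13 = 225 - 22 ≡ 16; y = λ·(9 - 16) - 6 ≡ 8. → (16, 8)
4Q: (16, 8) + (13, 15). λ = (15 - 8)/(13 - 16) ≡ 7/14 mod 17. 14⁻¹ ≡ 11 (mod 17), so λ ≡ 9.
  x = λ² - 16 - 13 = 81 - 29 ≡ 1; y = λ·(16 - 1) - 8 ≡ 8. → (1, 8)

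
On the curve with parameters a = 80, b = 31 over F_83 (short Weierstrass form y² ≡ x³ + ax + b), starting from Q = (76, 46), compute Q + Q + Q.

(9, 61)

Repeated addition: build up to 3Q.
2Q: tangent at (76, 46): λ = (3·76² + 80)/(2·46) ≡ 61/9. 9⁻¹ ≡ 37 (mod 83) since 9·37 = 333 ≡ 1, so λ ≡ 61·37 ≡ 16.
  x = λ² - 76 - 76 = 256 - 152 ≡ 21; y = λ·(76 - 21) - 46 ≡ 4. → (21, 4)
3Q: (21, 4) + (76, 46). λ = (46 - 4)/(76 - 21) ≡ 42/55 mod 83. 55⁻¹ ≡ 80 (mod 83), so λ ≡ 40.
  x = λ² - 21 - 76 = 1600 - 97 ≡ 9; y = λ·(21 - 9) - 4 ≡ 61. → (9, 61)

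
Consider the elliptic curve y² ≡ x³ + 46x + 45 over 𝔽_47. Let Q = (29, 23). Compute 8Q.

(14, 7)

Repeated addition: build up to 8Q.
2Q: tangent at (29, 23): λ = (3·29² + 46)/(2·23) ≡ 31/46. 46⁻¹ ≡ 46 (mod 47), so λ ≡ 31·46 ≡ 16.
  x = λ² - 29 - 29 = 256 - 58 ≡ 10; y = λ·(29 - 10) - 23 ≡ 46. → (10, 46)
3Q: (10, 46) + (29, 23). λ = (23 - 46)/(29 - 10) ≡ 24/19 mod 47. 19⁻¹ ≡ 5 (mod 47) since 19·5 = 95 ≡ 1, so λ ≡ 26.
  x = λ² - 10 - 29 = 676 - 39 ≡ 26; y = λ·(10 - 26) - 46 ≡ 8. → (26, 8)
4Q: (26, 8) + (29, 23). λ = (23 - 8)/(29 - 26) ≡ 15/3 mod 47. 3⁻¹ ≡ 16 (mod 47), so λ ≡ 5.
  x = λ² - 26 - 29 = 25 - 55 ≡ 17; y = λ·(26 - 17) - 8 ≡ 37. → (17, 37)
5Q: (17, 37) + (29, 23). λ = (23 - 37)/(29 - 17) ≡ 33/12 mod 47. 12⁻¹ ≡ 4 (mod 47) since 12·4 = 48 ≡ 1, so λ ≡ 38.
  x = λ² - 17 - 29 = 1444 - 46 ≡ 35; y = λ·(17 - 35) - 37 ≡ 31. → (35, 31)
6Q: (35, 31) + (29, 23). λ = (23 - 31)/(29 - 35) ≡ 39/41 mod 47. 41⁻¹ ≡ 39 (mod 47), so λ ≡ 17.
  x = λ² - 35 - 29 = 289 - 64 ≡ 37; y = λ·(35 - 37) - 31 ≡ 29. → (37, 29)
7Q: (37, 29) + (29, 23). λ = (23 - 29)/(29 - 37) ≡ 41/39 mod 47. 39⁻¹ ≡ 41 (mod 47), so λ ≡ 36.
  x = λ² - 37 - 29 = 1296 - 66 ≡ 8; y = λ·(37 - 8) - 29 ≡ 28. → (8, 28)
8Q: (8, 28) + (29, 23). λ = (23 - 28)/(29 - 8) ≡ 42/21 mod 47. 21⁻¹ ≡ 9 (mod 47) since 21·9 = 189 ≡ 1, so λ ≡ 2.
  x = λ² - 8 - 29 = 4 - 37 ≡ 14; y = λ·(8 - 14) - 28 ≡ 7. → (14, 7)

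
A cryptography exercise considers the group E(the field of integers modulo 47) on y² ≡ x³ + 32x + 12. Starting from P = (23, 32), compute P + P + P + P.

(8, 34)

Repeated addition: build up to 4P.
2P: tangent at (23, 32): λ = (3·23² + 32)/(2·32) ≡ 21/17. 17⁻¹ ≡ 36 (mod 47) since 17·36 = 612 ≡ 1, so λ ≡ 21·36 ≡ 4.
  x = λ² - 23 - 23 = 16 - 46 ≡ 17; y = λ·(23 - 17) - 32 ≡ 39. → (17, 39)
3P: (17, 39) + (23, 32). λ = (32 - 39)/(23 - 17) ≡ 40/6 mod 47. 6⁻¹ ≡ 8 (mod 47) since 6·8 = 48 ≡ 1, so λ ≡ 38.
  x = λ² - 17 - 23 = 1444 - 40 ≡ 41; y = λ·(17 - 41) - 39 ≡ 36. → (41, 36)
4P: (41, 36) + (23, 32). λ = (32 - 36)/(23 - 41) ≡ 43/29 mod 47. 29⁻¹ ≡ 13 (mod 47), so λ ≡ 42.
  x = λ² - 41 - 23 = 1764 - 64 ≡ 8; y = λ·(41 - 8) - 36 ≡ 34. → (8, 34)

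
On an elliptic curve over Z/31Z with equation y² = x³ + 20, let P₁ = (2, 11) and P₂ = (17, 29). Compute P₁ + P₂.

(6, 9)

(2, 11) + (17, 29). λ = (29 - 11)/(17 - 2) ≡ 18/15 mod 31. 15⁻¹ ≡ 29 (mod 31), so λ ≡ 26.
  x = λ² - 2 - 17 = 676 - 19 ≡ 6; y = λ·(2 - 6) - 11 ≡ 9. → (6, 9)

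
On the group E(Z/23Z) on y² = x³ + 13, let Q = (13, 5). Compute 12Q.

Double-and-add on 12 = (1100)₂. Start with Q = (13, 5) for the leading 1-bit.
double: tangent at (13, 5): λ = (3·13² + 0)/(2·5) ≡ 1/10. 10⁻¹ ≡ 7 (mod 23) since 10·7 = 70 ≡ 1, so λ ≡ 1·7 ≡ 7.
  x = λ² - 13 - 13 = 49 - 26 ≡ 0; y = λ·(13 - 0) - 5 ≡ 17. → (0, 17)
add Q: (0, 17) + (13, 5). λ = (5 - 17)/(13 - 0) ≡ 11/13 mod 23. 13⁻¹ ≡ 16 (mod 23), so λ ≡ 15.
  x = λ² - 0 - 13 = 225 - 13 ≡ 5; y = λ·(0 - 5) - 17 ≡ 0. → (5, 0)
double: (5, 0) + (5, 0): same x and y₁ ≡ -y₂, so the sum is O.
double: O + O = O (identity).

O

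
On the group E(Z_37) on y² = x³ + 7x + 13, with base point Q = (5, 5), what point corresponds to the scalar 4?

(8, 27)

Repeated addition: build up to 4Q.
2Q: tangent at (5, 5): λ = (3·5² + 7)/(2·5) ≡ 8/10. 10⁻¹ ≡ 26 (mod 37), so λ ≡ 8·26 ≡ 23.
  x = λ² - 5 - 5 = 529 - 10 ≡ 1; y = λ·(5 - 1) - 5 ≡ 13. → (1, 13)
3Q: (1, 13) + (5, 5). λ = (5 - 13)/(5 - 1) ≡ 29/4 mod 37. 4⁻¹ ≡ 28 (mod 37) since 4·28 = 112 ≡ 1, so λ ≡ 35.
  x = λ² - 1 - 5 = 1225 - 6 ≡ 35; y = λ·(1 - 35) - 13 ≡ 18. → (35, 18)
4Q: (35, 18) + (5, 5). λ = (5 - 18)/(5 - 35) ≡ 24/7 mod 37. 7⁻¹ ≡ 16 (mod 37), so λ ≡ 14.
  x = λ² - 35 - 5 = 196 - 40 ≡ 8; y = λ·(35 - 8) - 18 ≡ 27. → (8, 27)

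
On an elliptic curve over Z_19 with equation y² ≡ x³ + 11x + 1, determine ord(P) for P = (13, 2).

7

2P: tangent at (13, 2): λ = (3·13² + 11)/(2·2) ≡ 5/4. 4⁻¹ ≡ 5 (mod 19), so λ ≡ 5·5 ≡ 6.
  x = λ² - 13 - 13 = 36 - 26 ≡ 10; y = λ·(13 - 10) - 2 ≡ 16. → (10, 16)
3P: (10, 16) + (13, 2). λ = (2 - 16)/(13 - 10) ≡ 5/3 mod 19. 3⁻¹ ≡ 13 (mod 19), so λ ≡ 8.
  x = λ² - 10 - 13 = 64 - 23 ≡ 3; y = λ·(10 - 3) - 16 ≡ 2. → (3, 2)
4P: (3, 2) + (13, 2). λ = (2 - 2)/(13 - 3) ≡ 0/10 mod 19. 10⁻¹ ≡ 2 (mod 19) since 10·2 = 20 ≡ 1, so λ ≡ 0.
  x = λ² - 3 - 13 = 0 - 16 ≡ 3; y = λ·(3 - 3) - 2 ≡ 17. → (3, 17)
5P: (3, 17) + (13, 2). λ = (2 - 17)/(13 - 3) ≡ 4/10 mod 19. 10⁻¹ ≡ 2 (mod 19) since 10·2 = 20 ≡ 1, so λ ≡ 8.
  x = λ² - 3 - 13 = 64 - 16 ≡ 10; y = λ·(3 - 10) - 17 ≡ 3. → (10, 3)
6P: (10, 3) + (13, 2). λ = (2 - 3)/(13 - 10) ≡ 18/3 mod 19. 3⁻¹ ≡ 13 (mod 19) since 3·13 = 39 ≡ 1, so λ ≡ 6.
  x = λ² - 10 - 13 = 36 - 23 ≡ 13; y = λ·(10 - 13) - 3 ≡ 17. → (13, 17)
7P: (13, 17) + (13, 2): same x and y₁ ≡ -y₂, so the sum is O.
7P = O, so the order is 7.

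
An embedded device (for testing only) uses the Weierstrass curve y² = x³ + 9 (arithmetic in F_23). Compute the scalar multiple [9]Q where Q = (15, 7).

(14, 4)

Repeated addition: build up to 9Q.
2Q: tangent at (15, 7): λ = (3·15² + 0)/(2·7) ≡ 8/14. 14⁻¹ ≡ 5 (mod 23), so λ ≡ 8·5 ≡ 17.
  x = λ² - 15 - 15 = 289 - 30 ≡ 6; y = λ·(15 - 6) - 7 ≡ 8. → (6, 8)
3Q: (6, 8) + (15, 7). λ = (7 - 8)/(15 - 6) ≡ 22/9 mod 23. 9⁻¹ ≡ 18 (mod 23), so λ ≡ 5.
  x = λ² - 6 - 15 = 25 - 21 ≡ 4; y = λ·(6 - 4) - 8 ≡ 2. → (4, 2)
4Q: (4, 2) + (15, 7). λ = (7 - 2)/(15 - 4) ≡ 5/11 mod 23. 11⁻¹ ≡ 21 (mod 23) since 11·21 = 231 ≡ 1, so λ ≡ 13.
  x = λ² - 4 - 15 = 169 - 19 ≡ 12; y = λ·(4 - 12) - 2 ≡ 9. → (12, 9)
5Q: (12, 9) + (15, 7). λ = (7 - 9)/(15 - 12) ≡ 21/3 mod 23. 3⁻¹ ≡ 8 (mod 23), so λ ≡ 7.
  x = λ² - 12 - 15 = 49 - 27 ≡ 22; y = λ·(12 - 22) - 9 ≡ 13. → (22, 13)
6Q: (22, 13) + (15, 7). λ = (7 - 13)/(15 - 22) ≡ 17/16 mod 23. 16⁻¹ ≡ 13 (mod 23), so λ ≡ 14.
  x = λ² - 22 - 15 = 196 - 37 ≡ 21; y = λ·(22 - 21) - 13 ≡ 1. → (21, 1)
7Q: (21, 1) + (15, 7). λ = (7 - 1)/(15 - 21) ≡ 6/17 mod 23. 17⁻¹ ≡ 19 (mod 23), so λ ≡ 22.
  x = λ² - 21 - 15 = 484 - 36 ≡ 11; y = λ·(21 - 11) - 1 ≡ 12. → (11, 12)
8Q: (11, 12) + (15, 7). λ = (7 - 12)/(15 - 11) ≡ 18/4 mod 23. 4⁻¹ ≡ 6 (mod 23) since 4·6 = 24 ≡ 1, so λ ≡ 16.
  x = λ² - 11 - 15 = 256 - 26 ≡ 0; y = λ·(11 - 0) - 12 ≡ 3. → (0, 3)
9Q: (0, 3) + (15, 7). λ = (7 - 3)/(15 - 0) ≡ 4/15 mod 23. 15⁻¹ ≡ 20 (mod 23), so λ ≡ 11.
  x = λ² - 0 - 15 = 121 - 15 ≡ 14; y = λ·(0 - 14) - 3 ≡ 4. → (14, 4)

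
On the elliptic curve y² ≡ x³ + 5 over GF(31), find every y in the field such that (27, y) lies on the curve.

x³ + 0x + 5 = 19688 ≡ 3 (mod 31).
3 is a non-residue mod 31; no y exists.

none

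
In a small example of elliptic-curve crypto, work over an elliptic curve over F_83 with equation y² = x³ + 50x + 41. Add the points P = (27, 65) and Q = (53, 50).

(1, 3)

(27, 65) + (53, 50). λ = (50 - 65)/(53 - 27) ≡ 68/26 mod 83. 26⁻¹ ≡ 16 (mod 83), so λ ≡ 9.
  x = λ² - 27 - 53 = 81 - 80 ≡ 1; y = λ·(27 - 1) - 65 ≡ 3. → (1, 3)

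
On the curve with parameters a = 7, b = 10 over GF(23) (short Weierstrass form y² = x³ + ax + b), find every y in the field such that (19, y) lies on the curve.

none

x³ + 7x + 10 = 7002 ≡ 10 (mod 23).
10 is a non-residue mod 23; no y exists.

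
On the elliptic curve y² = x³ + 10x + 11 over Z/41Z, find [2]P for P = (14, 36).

tangent at (14, 36): λ = (3·14² + 10)/(2·36) ≡ 24/31. 31⁻¹ ≡ 4 (mod 41), so λ ≡ 24·4 ≡ 14.
  x = λ² - 14 - 14 = 196 - 28 ≡ 4; y = λ·(14 - 4) - 36 ≡ 22. → (4, 22)

(4, 22)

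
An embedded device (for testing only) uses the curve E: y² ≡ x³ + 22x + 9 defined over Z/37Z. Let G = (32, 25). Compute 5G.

(28, 28)

Repeated addition: build up to 5G.
2G: tangent at (32, 25): λ = (3·32² + 22)/(2·25) ≡ 23/13. 13⁻¹ ≡ 20 (mod 37) since 13·20 = 260 ≡ 1, so λ ≡ 23·20 ≡ 16.
  x = λ² - 32 - 32 = 256 - 64 ≡ 7; y = λ·(32 - 7) - 25 ≡ 5. → (7, 5)
3G: (7, 5) + (32, 25). λ = (25 - 5)/(32 - 7) ≡ 20/25 mod 37. 25⁻¹ ≡ 3 (mod 37), so λ ≡ 23.
  x = λ² - 7 - 32 = 529 - 39 ≡ 9; y = λ·(7 - 9) - 5 ≡ 23. → (9, 23)
4G: (9, 23) + (32, 25). λ = (25 - 23)/(32 - 9) ≡ 2/23 mod 37. 23⁻¹ ≡ 29 (mod 37), so λ ≡ 21.
  x = λ² - 9 - 32 = 441 - 41 ≡ 30; y = λ·(9 - 30) - 23 ≡ 17. → (30, 17)
5G: (30, 17) + (32, 25). λ = (25 - 17)/(32 - 30) ≡ 8/2 mod 37. 2⁻¹ ≡ 19 (mod 37) since 2·19 = 38 ≡ 1, so λ ≡ 4.
  x = λ² - 30 - 32 = 16 - 62 ≡ 28; y = λ·(30 - 28) - 17 ≡ 28. → (28, 28)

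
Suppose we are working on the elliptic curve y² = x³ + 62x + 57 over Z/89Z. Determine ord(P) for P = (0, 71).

2P: tangent at (0, 71): λ = (3·0² + 62)/(2·71) ≡ 62/53. 53⁻¹ ≡ 42 (mod 89) since 53·42 = 2226 ≡ 1, so λ ≡ 62·42 ≡ 23.
  x = λ² - 0 - 0 = 529 - 0 ≡ 84; y = λ·(0 - 84) - 71 ≡ 44. → (84, 44)
3P: (84, 44) + (0, 71). λ = (71 - 44)/(0 - 84) ≡ 27/5 mod 89. 5⁻¹ ≡ 18 (mod 89) since 5·18 = 90 ≡ 1, so λ ≡ 41.
  x = λ² - 84 - 0 = 1681 - 84 ≡ 84; y = λ·(84 - 84) - 44 ≡ 45. → (84, 45)
4P: (84, 45) + (0, 71). λ = (71 - 45)/(0 - 84) ≡ 26/5 mod 89. 5⁻¹ ≡ 18 (mod 89) since 5·18 = 90 ≡ 1, so λ ≡ 23.
  x = λ² - 84 - 0 = 529 - 84 ≡ 0; y = λ·(84 - 0) - 45 ≡ 18. → (0, 18)
5P: (0, 18) + (0, 71): same x and y₁ ≡ -y₂, so the sum is ∞.
5P = ∞, so the order is 5.

5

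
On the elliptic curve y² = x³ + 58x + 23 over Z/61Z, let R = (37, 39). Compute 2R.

tangent at (37, 39): λ = (3·37² + 58)/(2·39) ≡ 17/17. 17⁻¹ ≡ 18 (mod 61), so λ ≡ 17·18 ≡ 1.
  x = λ² - 37 - 37 = 1 - 74 ≡ 49; y = λ·(37 - 49) - 39 ≡ 10. → (49, 10)

(49, 10)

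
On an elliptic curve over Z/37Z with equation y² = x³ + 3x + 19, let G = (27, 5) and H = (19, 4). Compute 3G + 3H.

First 3G:
Repeated addition: build up to 3G.
2G: tangent at (27, 5): λ = (3·27² + 3)/(2·5) ≡ 7/10. 10⁻¹ ≡ 26 (mod 37) since 10·26 = 260 ≡ 1, so λ ≡ 7·26 ≡ 34.
  x = λ² - 27 - 27 = 1156 - 54 ≡ 29; y = λ·(27 - 29) - 5 ≡ 1. → (29, 1)
3G: (29, 1) + (27, 5). λ = (5 - 1)/(27 - 29) ≡ 4/35 mod 37. 35⁻¹ ≡ 18 (mod 37), so λ ≡ 35.
  x = λ² - 29 - 27 = 1225 - 56 ≡ 22; y = λ·(29 - 22) - 1 ≡ 22. → (22, 22)
3G = (22, 22).
Next 3H:
Repeated addition: build up to 3H.
2H: tangent at (19, 4): λ = (3·19² + 3)/(2·4) ≡ 13/8. 8⁻¹ ≡ 14 (mod 37) since 8·14 = 112 ≡ 1, so λ ≡ 13·14 ≡ 34.
  x = λ² - 19 - 19 = 1156 - 38 ≡ 8; y = λ·(19 - 8) - 4 ≡ 0. → (8, 0)
3H: (8, 0) + (19, 4). λ = (4 - 0)/(19 - 8) ≡ 4/11 mod 37. 11⁻¹ ≡ 27 (mod 37), so λ ≡ 34.
  x = λ² - 8 - 19 = 1156 - 27 ≡ 19; y = λ·(8 - 19) - 0 ≡ 33. → (19, 33)
3H = (19, 33).
Finally 3G + 3H:
(22, 22) + (19, 33). λ = (33 - 22)/(19 - 22) ≡ 11/34 mod 37. 34⁻¹ ≡ 12 (mod 37) since 34·12 = 408 ≡ 1, so λ ≡ 21.
  x = λ² - 22 - 19 = 441 - 41 ≡ 30; y = λ·(22 - 30) - 22 ≡ 32. → (30, 32)

(30, 32)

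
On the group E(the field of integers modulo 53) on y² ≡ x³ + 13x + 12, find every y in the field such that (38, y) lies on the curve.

x³ + 13x + 12 = 55378 ≡ 46 (mod 53).
Square roots of 46 mod 53: 24 and 29 (since 24² = 576 ≡ 46).

24, 29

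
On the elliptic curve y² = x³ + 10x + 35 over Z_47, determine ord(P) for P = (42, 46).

3

2P: tangent at (42, 46): λ = (3·42² + 10)/(2·46) ≡ 38/45. 45⁻¹ ≡ 23 (mod 47), so λ ≡ 38·23 ≡ 28.
  x = λ² - 42 - 42 = 784 - 84 ≡ 42; y = λ·(42 - 42) - 46 ≡ 1. → (42, 1)
3P: (42, 1) + (42, 46): same x and y₁ ≡ -y₂, so the sum is 𝒪.
3P = 𝒪, so the order is 3.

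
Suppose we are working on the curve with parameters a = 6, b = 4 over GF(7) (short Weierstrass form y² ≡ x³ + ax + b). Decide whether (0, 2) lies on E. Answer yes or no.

y² = 2² ≡ 4; x³ + 6x + 4 = 4 ≡ 4 (mod 7). 4 = 4.

yes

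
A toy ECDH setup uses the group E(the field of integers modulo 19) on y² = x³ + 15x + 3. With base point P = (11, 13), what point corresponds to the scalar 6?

(18, 5)

Repeated addition: build up to 6P.
2P: tangent at (11, 13): λ = (3·11² + 15)/(2·13) ≡ 17/7. 7⁻¹ ≡ 11 (mod 19), so λ ≡ 17·11 ≡ 16.
  x = λ² - 11 - 11 = 256 - 22 ≡ 6; y = λ·(11 - 6) - 13 ≡ 10. → (6, 10)
3P: (6, 10) + (11, 13). λ = (13 - 10)/(11 - 6) ≡ 3/5 mod 19. 5⁻¹ ≡ 4 (mod 19) since 5·4 = 20 ≡ 1, so λ ≡ 12.
  x = λ² - 6 - 11 = 144 - 17 ≡ 13; y = λ·(6 - 13) - 10 ≡ 1. → (13, 1)
4P: (13, 1) + (11, 13). λ = (13 - 1)/(11 - 13) ≡ 12/17 mod 19. 17⁻¹ ≡ 9 (mod 19), so λ ≡ 13.
  x = λ² - 13 - 11 = 169 - 24 ≡ 12; y = λ·(13 - 12) - 1 ≡ 12. → (12, 12)
5P: (12, 12) + (11, 13). λ = (13 - 12)/(11 - 12) ≡ 1/18 mod 19. 18⁻¹ ≡ 18 (mod 19) since 18·18 = 324 ≡ 1, so λ ≡ 18.
  x = λ² - 12 - 11 = 324 - 23 ≡ 16; y = λ·(12 - 16) - 12 ≡ 11. → (16, 11)
6P: (16, 11) + (11, 13). λ = (13 - 11)/(11 - 16) ≡ 2/14 mod 19. 14⁻¹ ≡ 15 (mod 19) since 14·15 = 210 ≡ 1, so λ ≡ 11.
  x = λ² - 16 - 11 = 121 - 27 ≡ 18; y = λ·(16 - 18) - 11 ≡ 5. → (18, 5)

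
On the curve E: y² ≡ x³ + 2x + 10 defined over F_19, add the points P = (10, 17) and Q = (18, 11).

(10, 17) + (18, 11). λ = (11 - 17)/(18 - 10) ≡ 13/8 mod 19. 8⁻¹ ≡ 12 (mod 19), so λ ≡ 4.
  x = λ² - 10 - 18 = 16 - 28 ≡ 7; y = λ·(10 - 7) - 17 ≡ 14. → (7, 14)

(7, 14)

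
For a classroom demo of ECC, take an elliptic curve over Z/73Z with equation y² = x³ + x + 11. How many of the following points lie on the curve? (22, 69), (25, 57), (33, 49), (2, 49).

(22, 69): 69² ≡ 16, rhs ≡ 23 → off.
(25, 57): 57² ≡ 37, rhs ≡ 39 → off.
(33, 49): 49² ≡ 65, rhs ≡ 65 → on.
(2, 49): 49² ≡ 65, rhs ≡ 21 → off.

1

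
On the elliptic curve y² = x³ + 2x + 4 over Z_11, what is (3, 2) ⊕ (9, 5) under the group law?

(3, 2) + (9, 5). λ = (5 - 2)/(9 - 3) ≡ 3/6 mod 11. 6⁻¹ ≡ 2 (mod 11) since 6·2 = 12 ≡ 1, so λ ≡ 6.
  x = λ² - 3 - 9 = 36 - 12 ≡ 2; y = λ·(3 - 2) - 2 ≡ 4. → (2, 4)

(2, 4)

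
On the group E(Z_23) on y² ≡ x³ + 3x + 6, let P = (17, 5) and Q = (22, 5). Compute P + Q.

(17, 5) + (22, 5). λ = (5 - 5)/(22 - 17) ≡ 0/5 mod 23. 5⁻¹ ≡ 14 (mod 23) since 5·14 = 70 ≡ 1, so λ ≡ 0.
  x = λ² - 17 - 22 = 0 - 39 ≡ 7; y = λ·(17 - 7) - 5 ≡ 18. → (7, 18)

(7, 18)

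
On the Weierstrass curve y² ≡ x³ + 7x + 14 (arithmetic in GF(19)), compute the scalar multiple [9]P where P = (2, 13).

(18, 14)

Repeated addition: build up to 9P.
2P: tangent at (2, 13): λ = (3·2² + 7)/(2·13) ≡ 0/7. 7⁻¹ ≡ 11 (mod 19), so λ ≡ 0·11 ≡ 0.
  x = λ² - 2 - 2 = 0 - 4 ≡ 15; y = λ·(2 - 15) - 13 ≡ 6. → (15, 6)
3P: (15, 6) + (2, 13). λ = (13 - 6)/(2 - 15) ≡ 7/6 mod 19. 6⁻¹ ≡ 16 (mod 19), so λ ≡ 17.
  x = λ² - 15 - 2 = 289 - 17 ≡ 6; y = λ·(15 - 6) - 6 ≡ 14. → (6, 14)
4P: (6, 14) + (2, 13). λ = (13 - 14)/(2 - 6) ≡ 18/15 mod 19. 15⁻¹ ≡ 14 (mod 19), so λ ≡ 5.
  x = λ² - 6 - 2 = 25 - 8 ≡ 17; y = λ·(6 - 17) - 14 ≡ 7. → (17, 7)
5P: (17, 7) + (2, 13). λ = (13 - 7)/(2 - 17) ≡ 6/4 mod 19. 4⁻¹ ≡ 5 (mod 19), so λ ≡ 11.
  x = λ² - 17 - 2 = 121 - 19 ≡ 7; y = λ·(17 - 7) - 7 ≡ 8. → (7, 8)
6P: (7, 8) + (2, 13). λ = (13 - 8)/(2 - 7) ≡ 5/14 mod 19. 14⁻¹ ≡ 15 (mod 19), so λ ≡ 18.
  x = λ² - 7 - 2 = 324 - 9 ≡ 11; y = λ·(7 - 11) - 8 ≡ 15. → (11, 15)
7P: (11, 15) + (2, 13). λ = (13 - 15)/(2 - 11) ≡ 17/10 mod 19. 10⁻¹ ≡ 2 (mod 19) since 10·2 = 20 ≡ 1, so λ ≡ 15.
  x = λ² - 11 - 2 = 225 - 13 ≡ 3; y = λ·(11 - 3) - 15 ≡ 10. → (3, 10)
8P: (3, 10) + (2, 13). λ = (13 - 10)/(2 - 3) ≡ 3/18 mod 19. 18⁻¹ ≡ 18 (mod 19), so λ ≡ 16.
  x = λ² - 3 - 2 = 256 - 5 ≡ 4; y = λ·(3 - 4) - 10 ≡ 12. → (4, 12)
9P: (4, 12) + (2, 13). λ = (13 - 12)/(2 - 4) ≡ 1/17 mod 19. 17⁻¹ ≡ 9 (mod 19), so λ ≡ 9.
  x = λ² - 4 - 2 = 81 - 6 ≡ 18; y = λ·(4 - 18) - 12 ≡ 14. → (18, 14)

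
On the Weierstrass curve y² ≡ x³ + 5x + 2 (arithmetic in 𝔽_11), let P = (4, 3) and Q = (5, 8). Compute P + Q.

(5, 3)

(4, 3) + (5, 8). λ = (8 - 3)/(5 - 4) ≡ 5/1 mod 11. 1⁻¹ ≡ 1 (mod 11) since 1·1 = 1 ≡ 1, so λ ≡ 5.
  x = λ² - 4 - 5 = 25 - 9 ≡ 5; y = λ·(4 - 5) - 3 ≡ 3. → (5, 3)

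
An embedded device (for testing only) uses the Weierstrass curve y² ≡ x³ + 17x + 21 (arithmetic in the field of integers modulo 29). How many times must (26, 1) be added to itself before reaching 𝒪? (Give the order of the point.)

2P: tangent at (26, 1): λ = (3·26² + 17)/(2·1) ≡ 15/2. 2⁻¹ ≡ 15 (mod 29), so λ ≡ 15·15 ≡ 22.
  x = λ² - 26 - 26 = 484 - 52 ≡ 26; y = λ·(26 - 26) - 1 ≡ 28. → (26, 28)
3P: (26, 28) + (26, 1): same x and y₁ ≡ -y₂, so the sum is 𝒪.
3P = 𝒪, so the order is 3.

3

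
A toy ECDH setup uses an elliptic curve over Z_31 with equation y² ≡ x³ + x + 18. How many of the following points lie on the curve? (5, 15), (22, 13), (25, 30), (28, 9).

(5, 15): 15² ≡ 8, rhs ≡ 24 → off.
(22, 13): 13² ≡ 14, rhs ≡ 24 → off.
(25, 30): 30² ≡ 1, rhs ≡ 13 → off.
(28, 9): 9² ≡ 19, rhs ≡ 19 → on.

1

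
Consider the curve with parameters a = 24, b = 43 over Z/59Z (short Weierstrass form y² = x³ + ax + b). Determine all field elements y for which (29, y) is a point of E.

x³ + 24x + 43 = 25128 ≡ 53 (mod 59).
Square roots of 53 mod 59: 17 and 42 (since 17² = 289 ≡ 53).

17, 42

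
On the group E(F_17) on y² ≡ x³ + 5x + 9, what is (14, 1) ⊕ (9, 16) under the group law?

(3, 0)

(14, 1) + (9, 16). λ = (16 - 1)/(9 - 14) ≡ 15/12 mod 17. 12⁻¹ ≡ 10 (mod 17), so λ ≡ 14.
  x = λ² - 14 - 9 = 196 - 23 ≡ 3; y = λ·(14 - 3) - 1 ≡ 0. → (3, 0)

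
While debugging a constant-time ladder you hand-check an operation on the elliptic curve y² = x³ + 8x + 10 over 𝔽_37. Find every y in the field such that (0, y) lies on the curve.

11, 26

x³ + 8x + 10 = 10 ≡ 10 (mod 37).
Square roots of 10 mod 37: 11 and 26 (since 11² = 121 ≡ 10).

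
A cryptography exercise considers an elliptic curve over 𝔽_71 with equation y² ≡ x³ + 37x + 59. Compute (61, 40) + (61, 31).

O

The two points share x = 61 and their y-coordinates satisfy 40 + 31 ≡ 0 (mod 71), so they are inverses. Their sum is ∞.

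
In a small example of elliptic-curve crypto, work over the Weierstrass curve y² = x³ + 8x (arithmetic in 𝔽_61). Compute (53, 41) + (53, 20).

The two points share x = 53 and their y-coordinates satisfy 41 + 20 ≡ 0 (mod 61), so they are inverses. Their sum is 𝒪.

O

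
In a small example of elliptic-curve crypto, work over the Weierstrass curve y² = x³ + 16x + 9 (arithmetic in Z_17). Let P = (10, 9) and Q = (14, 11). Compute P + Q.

(6, 10)

(10, 9) + (14, 11). λ = (11 - 9)/(14 - 10) ≡ 2/4 mod 17. 4⁻¹ ≡ 13 (mod 17) since 4·13 = 52 ≡ 1, so λ ≡ 9.
  x = λ² - 10 - 14 = 81 - 24 ≡ 6; y = λ·(10 - 6) - 9 ≡ 10. → (6, 10)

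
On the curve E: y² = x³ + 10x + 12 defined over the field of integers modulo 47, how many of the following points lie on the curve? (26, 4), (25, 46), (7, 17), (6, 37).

(26, 4): 4² ≡ 16, rhs ≡ 35 → off.
(25, 46): 46² ≡ 1, rhs ≡ 1 → on.
(7, 17): 17² ≡ 7, rhs ≡ 2 → off.
(6, 37): 37² ≡ 6, rhs ≡ 6 → on.

2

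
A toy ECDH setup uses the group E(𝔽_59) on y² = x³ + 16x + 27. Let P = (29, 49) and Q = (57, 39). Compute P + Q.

(24, 4)

(29, 49) + (57, 39). λ = (39 - 49)/(57 - 29) ≡ 49/28 mod 59. 28⁻¹ ≡ 19 (mod 59) since 28·19 = 532 ≡ 1, so λ ≡ 46.
  x = λ² - 29 - 57 = 2116 - 86 ≡ 24; y = λ·(29 - 24) - 49 ≡ 4. → (24, 4)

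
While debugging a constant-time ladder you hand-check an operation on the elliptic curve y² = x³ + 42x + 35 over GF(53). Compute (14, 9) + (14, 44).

The two points share x = 14 and their y-coordinates satisfy 9 + 44 ≡ 0 (mod 53), so they are inverses. Their sum is ∞.

O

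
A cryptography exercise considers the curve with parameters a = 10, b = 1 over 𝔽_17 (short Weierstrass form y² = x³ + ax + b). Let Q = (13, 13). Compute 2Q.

tangent at (13, 13): λ = (3·13² + 10)/(2·13) ≡ 7/9. 9⁻¹ ≡ 2 (mod 17), so λ ≡ 7·2 ≡ 14.
  x = λ² - 13 - 13 = 196 - 26 ≡ 0; y = λ·(13 - 0) - 13 ≡ 16. → (0, 16)

(0, 16)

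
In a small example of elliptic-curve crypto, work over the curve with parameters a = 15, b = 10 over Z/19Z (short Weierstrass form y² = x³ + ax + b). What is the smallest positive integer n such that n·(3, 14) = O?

2P: tangent at (3, 14): λ = (3·3² + 15)/(2·14) ≡ 4/9. 9⁻¹ ≡ 17 (mod 19), so λ ≡ 4·17 ≡ 11.
  x = λ² - 3 - 3 = 121 - 6 ≡ 1; y = λ·(3 - 1) - 14 ≡ 8. → (1, 8)
3P: (1, 8) + (3, 14). λ = (14 - 8)/(3 - 1) ≡ 6/2 mod 19. 2⁻¹ ≡ 10 (mod 19) since 2·10 = 20 ≡ 1, so λ ≡ 3.
  x = λ² - 1 - 3 = 9 - 4 ≡ 5; y = λ·(1 - 5) - 8 ≡ 18. → (5, 18)
4P: (5, 18) + (3, 14). λ = (14 - 18)/(3 - 5) ≡ 15/17 mod 19. 17⁻¹ ≡ 9 (mod 19) since 17·9 = 153 ≡ 1, so λ ≡ 2.
  x = λ² - 5 - 3 = 4 - 8 ≡ 15; y = λ·(5 - 15) - 18 ≡ 0. → (15, 0)
5P: (15, 0) + (3, 14). λ = (14 - 0)/(3 - 15) ≡ 14/7 mod 19. 7⁻¹ ≡ 11 (mod 19) since 7·11 = 77 ≡ 1, so λ ≡ 2.
  x = λ² - 15 - 3 = 4 - 18 ≡ 5; y = λ·(15 - 5) - 0 ≡ 1. → (5, 1)
6P: (5, 1) + (3, 14). λ = (14 - 1)/(3 - 5) ≡ 13/17 mod 19. 17⁻¹ ≡ 9 (mod 19), so λ ≡ 3.
  x = λ² - 5 - 3 = 9 - 8 ≡ 1; y = λ·(5 - 1) - 1 ≡ 11. → (1, 11)
7P: (1, 11) + (3, 14). λ = (14 - 11)/(3 - 1) ≡ 3/2 mod 19. 2⁻¹ ≡ 10 (mod 19), so λ ≡ 11.
  x = λ² - 1 - 3 = 121 - 4 ≡ 3; y = λ·(1 - 3) - 11 ≡ 5. → (3, 5)
8P: (3, 5) + (3, 14): same x and y₁ ≡ -y₂, so the sum is O.
8P = O, so the order is 8.

8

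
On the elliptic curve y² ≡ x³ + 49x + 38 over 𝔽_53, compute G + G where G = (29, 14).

tangent at (29, 14): λ = (3·29² + 49)/(2·14) ≡ 28/28. 28⁻¹ ≡ 36 (mod 53) since 28·36 = 1008 ≡ 1, so λ ≡ 28·36 ≡ 1.
  x = λ² - 29 - 29 = 1 - 58 ≡ 49; y = λ·(29 - 49) - 14 ≡ 19. → (49, 19)

(49, 19)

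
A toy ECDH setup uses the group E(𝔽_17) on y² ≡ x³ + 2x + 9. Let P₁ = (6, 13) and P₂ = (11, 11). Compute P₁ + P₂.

(6, 13) + (11, 11). λ = (11 - 13)/(11 - 6) ≡ 15/5 mod 17. 5⁻¹ ≡ 7 (mod 17) since 5·7 = 35 ≡ 1, so λ ≡ 3.
  x = λ² - 6 - 11 = 9 - 17 ≡ 9; y = λ·(6 - 9) - 13 ≡ 12. → (9, 12)

(9, 12)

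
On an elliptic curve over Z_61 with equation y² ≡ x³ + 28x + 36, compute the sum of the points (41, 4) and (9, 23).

(41, 4) + (9, 23). λ = (23 - 4)/(9 - 41) ≡ 19/29 mod 61. 29⁻¹ ≡ 40 (mod 61), so λ ≡ 28.
  x = λ² - 41 - 9 = 784 - 50 ≡ 2; y = λ·(41 - 2) - 4 ≡ 51. → (2, 51)

(2, 51)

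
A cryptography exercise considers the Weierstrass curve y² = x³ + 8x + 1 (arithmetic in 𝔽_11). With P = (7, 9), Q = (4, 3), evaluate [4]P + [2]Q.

First 4P:
Double-and-add on 4 = (100)₂. Start with P = (7, 9) for the leading 1-bit.
double: tangent at (7, 9): λ = (3·7² + 8)/(2·9) ≡ 1/7. 7⁻¹ ≡ 8 (mod 11), so λ ≡ 1·8 ≡ 8.
  x = λ² - 7 - 7 = 64 - 14 ≡ 6; y = λ·(7 - 6) - 9 ≡ 10. → (6, 10)
double: tangent at (6, 10): λ = (3·6² + 8)/(2·10) ≡ 6/9. 9⁻¹ ≡ 5 (mod 11) since 9·5 = 45 ≡ 1, so λ ≡ 6·5 ≡ 8.
  x = λ² - 6 - 6 = 64 - 12 ≡ 8; y = λ·(6 - 8) - 10 ≡ 7. → (8, 7)
4P = (8, 7).
Next 2Q:
Repeated addition: build up to 2Q.
2Q: tangent at (4, 3): λ = (3·4² + 8)/(2·3) ≡ 1/6. 6⁻¹ ≡ 2 (mod 11), so λ ≡ 1·2 ≡ 2.
  x = λ² - 4 - 4 = 4 - 8 ≡ 7; y = λ·(4 - 7) - 3 ≡ 2. → (7, 2)
2Q = (7, 2).
Finally 4P + 2Q:
(8, 7) + (7, 2). λ = (2 - 7)/(7 - 8) ≡ 6/10 mod 11. 10⁻¹ ≡ 10 (mod 11) since 10·10 = 100 ≡ 1, so λ ≡ 5.
  x = λ² - 8 - 7 = 25 - 15 ≡ 10; y = λ·(8 - 10) - 7 ≡ 5. → (10, 5)

(10, 5)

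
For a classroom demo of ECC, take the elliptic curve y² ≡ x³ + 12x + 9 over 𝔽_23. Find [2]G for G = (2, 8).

tangent at (2, 8): λ = (3·2² + 12)/(2·8) ≡ 1/16. 16⁻¹ ≡ 13 (mod 23), so λ ≡ 1·13 ≡ 13.
  x = λ² - 2 - 2 = 169 - 4 ≡ 4; y = λ·(2 - 4) - 8 ≡ 12. → (4, 12)

(4, 12)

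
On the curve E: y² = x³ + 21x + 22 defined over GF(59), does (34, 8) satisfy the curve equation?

no

y² = 8² ≡ 5; x³ + 21x + 22 = 40040 ≡ 38 (mod 59). 5 ≠ 38.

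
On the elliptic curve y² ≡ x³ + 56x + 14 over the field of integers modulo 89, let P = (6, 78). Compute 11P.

Repeated addition: build up to 11P.
2P: tangent at (6, 78): λ = (3·6² + 56)/(2·78) ≡ 75/67. 67⁻¹ ≡ 4 (mod 89) since 67·4 = 268 ≡ 1, so λ ≡ 75·4 ≡ 33.
  x = λ² - 6 - 6 = 1089 - 12 ≡ 9; y = λ·(6 - 9) - 78 ≡ 1. → (9, 1)
3P: (9, 1) + (6, 78). λ = (78 - 1)/(6 - 9) ≡ 77/86 mod 89. 86⁻¹ ≡ 59 (mod 89), so λ ≡ 4.
  x = λ² - 9 - 6 = 16 - 15 ≡ 1; y = λ·(9 - 1) - 1 ≡ 31. → (1, 31)
4P: (1, 31) + (6, 78). λ = (78 - 31)/(6 - 1) ≡ 47/5 mod 89. 5⁻¹ ≡ 18 (mod 89), so λ ≡ 45.
  x = λ² - 1 - 6 = 2025 - 7 ≡ 60; y = λ·(1 - 60) - 31 ≡ 73. → (60, 73)
5P: (60, 73) + (6, 78). λ = (78 - 73)/(6 - 60) ≡ 5/35 mod 89. 35⁻¹ ≡ 28 (mod 89), so λ ≡ 51.
  x = λ² - 60 - 6 = 2601 - 66 ≡ 43; y = λ·(60 - 43) - 73 ≡ 82. → (43, 82)
6P: (43, 82) + (6, 78). λ = (78 - 82)/(6 - 43) ≡ 85/52 mod 89. 52⁻¹ ≡ 12 (mod 89) since 52·12 = 624 ≡ 1, so λ ≡ 41.
  x = λ² - 43 - 6 = 1681 - 49 ≡ 30; y = λ·(43 - 30) - 82 ≡ 6. → (30, 6)
7P: (30, 6) + (6, 78). λ = (78 - 6)/(6 - 30) ≡ 72/65 mod 89. 65⁻¹ ≡ 63 (mod 89), so λ ≡ 86.
  x = λ² - 30 - 6 = 7396 - 36 ≡ 62; y = λ·(30 - 62) - 6 ≡ 1. → (62, 1)
8P: (62, 1) + (6, 78). λ = (78 - 1)/(6 - 62) ≡ 77/33 mod 89. 33⁻¹ ≡ 27 (mod 89), so λ ≡ 32.
  x = λ² - 62 - 6 = 1024 - 68 ≡ 66; y = λ·(62 - 66) - 1 ≡ 49. → (66, 49)
9P: (66, 49) + (6, 78). λ = (78 - 49)/(6 - 66) ≡ 29/29 mod 89. 29⁻¹ ≡ 43 (mod 89), so λ ≡ 1.
  x = λ² - 66 - 6 = 1 - 72 ≡ 18; y = λ·(66 - 18) - 49 ≡ 88. → (18, 88)
10P: (18, 88) + (6, 78). λ = (78 - 88)/(6 - 18) ≡ 79/77 mod 89. 77⁻¹ ≡ 37 (mod 89), so λ ≡ 75.
  x = λ² - 18 - 6 = 5625 - 24 ≡ 83; y = λ·(18 - 83) - 88 ≡ 21. → (83, 21)
11P: (83, 21) + (6, 78). λ = (78 - 21)/(6 - 83) ≡ 57/12 mod 89. 12⁻¹ ≡ 52 (mod 89), so λ ≡ 27.
  x = λ² - 83 - 6 = 729 - 89 ≡ 17; y = λ·(83 - 17) - 21 ≡ 70. → (17, 70)

(17, 70)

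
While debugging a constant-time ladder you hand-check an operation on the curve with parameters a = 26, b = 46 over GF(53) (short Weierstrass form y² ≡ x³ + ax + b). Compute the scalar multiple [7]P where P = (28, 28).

(34, 31)

Repeated addition: build up to 7P.
2P: tangent at (28, 28): λ = (3·28² + 26)/(2·28) ≡ 46/3. 3⁻¹ ≡ 18 (mod 53), so λ ≡ 46·18 ≡ 33.
  x = λ² - 28 - 28 = 1089 - 56 ≡ 26; y = λ·(28 - 26) - 28 ≡ 38. → (26, 38)
3P: (26, 38) + (28, 28). λ = (28 - 38)/(28 - 26) ≡ 43/2 mod 53. 2⁻¹ ≡ 27 (mod 53) since 2·27 = 54 ≡ 1, so λ ≡ 48.
  x = λ² - 26 - 28 = 2304 - 54 ≡ 24; y = λ·(26 - 24) - 38 ≡ 5. → (24, 5)
4P: (24, 5) + (28, 28). λ = (28 - 5)/(28 - 24) ≡ 23/4 mod 53. 4⁻¹ ≡ 40 (mod 53) since 4·40 = 160 ≡ 1, so λ ≡ 19.
  x = λ² - 24 - 28 = 361 - 52 ≡ 44; y = λ·(24 - 44) - 5 ≡ 39. → (44, 39)
5P: (44, 39) + (28, 28). λ = (28 - 39)/(28 - 44) ≡ 42/37 mod 53. 37⁻¹ ≡ 43 (mod 53) since 37·43 = 1591 ≡ 1, so λ ≡ 4.
  x = λ² - 44 - 28 = 16 - 72 ≡ 50; y = λ·(44 - 50) - 39 ≡ 43. → (50, 43)
6P: (50, 43) + (28, 28). λ = (28 - 43)/(28 - 50) ≡ 38/31 mod 53. 31⁻¹ ≡ 12 (mod 53) since 31·12 = 372 ≡ 1, so λ ≡ 32.
  x = λ² - 50 - 28 = 1024 - 78 ≡ 45; y = λ·(50 - 45) - 43 ≡ 11. → (45, 11)
7P: (45, 11) + (28, 28). λ = (28 - 11)/(28 - 45) ≡ 17/36 mod 53. 36⁻¹ ≡ 28 (mod 53) since 36·28 = 1008 ≡ 1, so λ ≡ 52.
  x = λ² - 45 - 28 = 2704 - 73 ≡ 34; y = λ·(45 - 34) - 11 ≡ 31. → (34, 31)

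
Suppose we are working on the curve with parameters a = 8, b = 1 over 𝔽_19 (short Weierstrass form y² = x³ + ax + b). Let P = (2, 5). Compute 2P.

tangent at (2, 5): λ = (3·2² + 8)/(2·5) ≡ 1/10. 10⁻¹ ≡ 2 (mod 19) since 10·2 = 20 ≡ 1, so λ ≡ 1·2 ≡ 2.
  x = λ² - 2 - 2 = 4 - 4 ≡ 0; y = λ·(2 - 0) - 5 ≡ 18. → (0, 18)

(0, 18)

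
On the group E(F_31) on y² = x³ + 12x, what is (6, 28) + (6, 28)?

(16, 17)

tangent at (6, 28): λ = (3·6² + 12)/(2·28) ≡ 27/25. 25⁻¹ ≡ 5 (mod 31), so λ ≡ 27·5 ≡ 11.
  x = λ² - 6 - 6 = 121 - 12 ≡ 16; y = λ·(6 - 16) - 28 ≡ 17. → (16, 17)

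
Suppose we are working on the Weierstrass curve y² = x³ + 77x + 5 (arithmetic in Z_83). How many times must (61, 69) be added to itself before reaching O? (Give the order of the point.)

2P: tangent at (61, 69): λ = (3·61² + 77)/(2·69) ≡ 35/55. 55⁻¹ ≡ 80 (mod 83), so λ ≡ 35·80 ≡ 61.
  x = λ² - 61 - 61 = 3721 - 122 ≡ 30; y = λ·(61 - 30) - 69 ≡ 79. → (30, 79)
3P: (30, 79) + (61, 69). λ = (69 - 79)/(61 - 30) ≡ 73/31 mod 83. 31⁻¹ ≡ 75 (mod 83), so λ ≡ 80.
  x = λ² - 30 - 61 = 6400 - 91 ≡ 1; y = λ·(30 - 1) - 79 ≡ 0. → (1, 0)
4P: (1, 0) + (61, 69). λ = (69 - 0)/(61 - 1) ≡ 69/60 mod 83. 60⁻¹ ≡ 18 (mod 83) since 60·18 = 1080 ≡ 1, so λ ≡ 80.
  x = λ² - 1 - 61 = 6400 - 62 ≡ 30; y = λ·(1 - 30) - 0 ≡ 4. → (30, 4)
5P: (30, 4) + (61, 69). λ = (69 - 4)/(61 - 30) ≡ 65/31 mod 83. 31⁻¹ ≡ 75 (mod 83) since 31·75 = 2325 ≡ 1, so λ ≡ 61.
  x = λ² - 30 - 61 = 3721 - 91 ≡ 61; y = λ·(30 - 61) - 4 ≡ 14. → (61, 14)
6P: (61, 14) + (61, 69): same x and y₁ ≡ -y₂, so the sum is O.
6P = O, so the order is 6.

6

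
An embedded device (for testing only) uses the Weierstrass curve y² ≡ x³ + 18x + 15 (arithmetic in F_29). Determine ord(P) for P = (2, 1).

2P: tangent at (2, 1): λ = (3·2² + 18)/(2·1) ≡ 1/2. 2⁻¹ ≡ 15 (mod 29), so λ ≡ 1·15 ≡ 15.
  x = λ² - 2 - 2 = 225 - 4 ≡ 18; y = λ·(2 - 18) - 1 ≡ 20. → (18, 20)
3P: (18, 20) + (2, 1). λ = (1 - 20)/(2 - 18) ≡ 10/13 mod 29. 13⁻¹ ≡ 9 (mod 29), so λ ≡ 3.
  x = λ² - 18 - 2 = 9 - 20 ≡ 18; y = λ·(18 - 18) - 20 ≡ 9. → (18, 9)
4P: (18, 9) + (2, 1). λ = (1 - 9)/(2 - 18) ≡ 21/13 mod 29. 13⁻¹ ≡ 9 (mod 29), so λ ≡ 15.
  x = λ² - 18 - 2 = 225 - 20 ≡ 2; y = λ·(18 - 2) - 9 ≡ 28. → (2, 28)
5P: (2, 28) + (2, 1): same x and y₁ ≡ -y₂, so the sum is O.
5P = O, so the order is 5.

5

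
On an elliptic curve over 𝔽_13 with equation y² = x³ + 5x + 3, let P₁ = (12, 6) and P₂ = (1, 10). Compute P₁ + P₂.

(4, 10)

(12, 6) + (1, 10). λ = (10 - 6)/(1 - 12) ≡ 4/2 mod 13. 2⁻¹ ≡ 7 (mod 13), so λ ≡ 2.
  x = λ² - 12 - 1 = 4 - 13 ≡ 4; y = λ·(12 - 4) - 6 ≡ 10. → (4, 10)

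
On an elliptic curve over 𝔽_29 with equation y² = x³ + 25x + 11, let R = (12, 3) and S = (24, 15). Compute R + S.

(23, 15)

(12, 3) + (24, 15). λ = (15 - 3)/(24 - 12) ≡ 12/12 mod 29. 12⁻¹ ≡ 17 (mod 29), so λ ≡ 1.
  x = λ² - 12 - 24 = 1 - 36 ≡ 23; y = λ·(12 - 23) - 3 ≡ 15. → (23, 15)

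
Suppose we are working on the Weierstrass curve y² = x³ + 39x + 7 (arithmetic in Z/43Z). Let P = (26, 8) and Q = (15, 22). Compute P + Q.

(26, 8) + (15, 22). λ = (22 - 8)/(15 - 26) ≡ 14/32 mod 43. 32⁻¹ ≡ 39 (mod 43), so λ ≡ 30.
  x = λ² - 26 - 15 = 900 - 41 ≡ 42; y = λ·(26 - 42) - 8 ≡ 28. → (42, 28)

(42, 28)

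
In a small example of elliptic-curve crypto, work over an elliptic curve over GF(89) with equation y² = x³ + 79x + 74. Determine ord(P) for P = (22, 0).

2

2P: (22, 0) + (22, 0): same x and y₁ ≡ -y₂, so the sum is the point at infinity.
2P = the point at infinity, so the order is 2.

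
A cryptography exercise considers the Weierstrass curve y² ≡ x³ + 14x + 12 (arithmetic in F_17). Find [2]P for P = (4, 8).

tangent at (4, 8): λ = (3·4² + 14)/(2·8) ≡ 11/16. 16⁻¹ ≡ 16 (mod 17), so λ ≡ 11·16 ≡ 6.
  x = λ² - 4 - 4 = 36 - 8 ≡ 11; y = λ·(4 - 11) - 8 ≡ 1. → (11, 1)

(11, 1)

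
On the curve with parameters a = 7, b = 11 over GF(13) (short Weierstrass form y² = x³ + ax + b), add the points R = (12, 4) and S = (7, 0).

(12, 4) + (7, 0). λ = (0 - 4)/(7 - 12) ≡ 9/8 mod 13. 8⁻¹ ≡ 5 (mod 13), so λ ≡ 6.
  x = λ² - 12 - 7 = 36 - 19 ≡ 4; y = λ·(12 - 4) - 4 ≡ 5. → (4, 5)

(4, 5)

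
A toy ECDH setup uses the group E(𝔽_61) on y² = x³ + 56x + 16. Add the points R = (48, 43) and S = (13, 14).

(48, 43) + (13, 14). λ = (14 - 43)/(13 - 48) ≡ 32/26 mod 61. 26⁻¹ ≡ 54 (mod 61), so λ ≡ 20.
  x = λ² - 48 - 13 = 400 - 61 ≡ 34; y = λ·(48 - 34) - 43 ≡ 54. → (34, 54)

(34, 54)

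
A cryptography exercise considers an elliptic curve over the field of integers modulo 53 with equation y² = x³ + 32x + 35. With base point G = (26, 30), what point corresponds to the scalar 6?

(41, 19)

Repeated addition: build up to 6G.
2G: tangent at (26, 30): λ = (3·26² + 32)/(2·30) ≡ 46/7. 7⁻¹ ≡ 38 (mod 53), so λ ≡ 46·38 ≡ 52.
  x = λ² - 26 - 26 = 2704 - 52 ≡ 2; y = λ·(26 - 2) - 30 ≡ 52. → (2, 52)
3G: (2, 52) + (26, 30). λ = (30 - 52)/(26 - 2) ≡ 31/24 mod 53. 24⁻¹ ≡ 42 (mod 53) since 24·42 = 1008 ≡ 1, so λ ≡ 30.
  x = λ² - 2 - 26 = 900 - 28 ≡ 24; y = λ·(2 - 24) - 52 ≡ 30. → (24, 30)
4G: (24, 30) + (26, 30). λ = (30 - 30)/(26 - 24) ≡ 0/2 mod 53. 2⁻¹ ≡ 27 (mod 53), so λ ≡ 0.
  x = λ² - 24 - 26 = 0 - 50 ≡ 3; y = λ·(24 - 3) - 30 ≡ 23. → (3, 23)
5G: (3, 23) + (26, 30). λ = (30 - 23)/(26 - 3) ≡ 7/23 mod 53. 23⁻¹ ≡ 30 (mod 53) since 23·30 = 690 ≡ 1, so λ ≡ 51.
  x = λ² - 3 - 26 = 2601 - 29 ≡ 28; y = λ·(3 - 28) - 23 ≡ 27. → (28, 27)
6G: (28, 27) + (26, 30). λ = (30 - 27)/(26 - 28) ≡ 3/51 mod 53. 51⁻¹ ≡ 26 (mod 53) since 51·26 = 1326 ≡ 1, so λ ≡ 25.
  x = λ² - 28 - 26 = 625 - 54 ≡ 41; y = λ·(28 - 41) - 27 ≡ 19. → (41, 19)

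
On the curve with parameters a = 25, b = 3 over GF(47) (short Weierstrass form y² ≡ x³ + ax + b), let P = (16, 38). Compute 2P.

tangent at (16, 38): λ = (3·16² + 25)/(2·38) ≡ 41/29. 29⁻¹ ≡ 13 (mod 47) since 29·13 = 377 ≡ 1, so λ ≡ 41·13 ≡ 16.
  x = λ² - 16 - 16 = 256 - 32 ≡ 36; y = λ·(16 - 36) - 38 ≡ 18. → (36, 18)

(36, 18)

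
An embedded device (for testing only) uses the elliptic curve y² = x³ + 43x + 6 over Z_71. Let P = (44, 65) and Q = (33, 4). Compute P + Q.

(67, 14)

(44, 65) + (33, 4). λ = (4 - 65)/(33 - 44) ≡ 10/60 mod 71. 60⁻¹ ≡ 58 (mod 71) since 60·58 = 3480 ≡ 1, so λ ≡ 12.
  x = λ² - 44 - 33 = 144 - 77 ≡ 67; y = λ·(44 - 67) - 65 ≡ 14. → (67, 14)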